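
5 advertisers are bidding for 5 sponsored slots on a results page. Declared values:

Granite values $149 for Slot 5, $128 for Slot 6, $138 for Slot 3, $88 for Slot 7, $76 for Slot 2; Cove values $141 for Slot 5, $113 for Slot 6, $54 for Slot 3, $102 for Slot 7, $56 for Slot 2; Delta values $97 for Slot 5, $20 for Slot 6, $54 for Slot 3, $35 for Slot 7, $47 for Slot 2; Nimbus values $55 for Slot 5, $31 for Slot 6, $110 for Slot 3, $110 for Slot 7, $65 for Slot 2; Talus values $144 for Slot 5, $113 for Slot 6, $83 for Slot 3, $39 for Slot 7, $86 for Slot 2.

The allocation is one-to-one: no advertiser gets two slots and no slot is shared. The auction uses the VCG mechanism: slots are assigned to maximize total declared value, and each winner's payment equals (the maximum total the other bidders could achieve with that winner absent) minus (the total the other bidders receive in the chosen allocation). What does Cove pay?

Cove pays $19.

Efficient allocation: Granite→Slot 3 ($138), Cove→Slot 6 ($113), Delta→Slot 2 ($47), Nimbus→Slot 7 ($110), Talus→Slot 5 ($144); total welfare W = $552.
Cove receives Slot 6 at value $113, so the others get W − 113 = $439.
Without Cove: best allocation of the remaining 4 bidders over all 5 slots is Granite→Slot 3 ($138), Delta→Slot 5 ($97), Nimbus→Slot 7 ($110), Talus→Slot 6 ($113), total $458.
VCG payment = (others' best without Cove) − (others' welfare with Cove) = 458 − 439 = $19.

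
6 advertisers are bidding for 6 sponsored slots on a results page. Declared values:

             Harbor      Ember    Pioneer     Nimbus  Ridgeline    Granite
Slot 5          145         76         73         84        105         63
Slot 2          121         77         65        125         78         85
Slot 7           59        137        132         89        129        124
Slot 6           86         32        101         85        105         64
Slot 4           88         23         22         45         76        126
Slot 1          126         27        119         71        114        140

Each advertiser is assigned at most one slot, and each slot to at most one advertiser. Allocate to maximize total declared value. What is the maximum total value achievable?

Maximum total: $757

Optimal: Harbor→Slot 5 ($145), Ember→Slot 7 ($137), Pioneer→Slot 1 ($119), Nimbus→Slot 2 ($125), Ridgeline→Slot 6 ($105), Granite→Slot 4 ($126) — total 145+137+119+125+105+126 = $757.
Max-entry greedy (repeatedly take the single best remaining cell) gives $674, worse by 83.
Next-best assignment: Harbor→Slot 5, Ember→Slot 7, Pioneer→Slot 6, Nimbus→Slot 2, Ridgeline→Slot 1, Granite→Slot 4 = $748.
Swapping Ember↔Ridgeline (Ember→Slot 6 $32, Ridgeline→Slot 7 $129) loses 81.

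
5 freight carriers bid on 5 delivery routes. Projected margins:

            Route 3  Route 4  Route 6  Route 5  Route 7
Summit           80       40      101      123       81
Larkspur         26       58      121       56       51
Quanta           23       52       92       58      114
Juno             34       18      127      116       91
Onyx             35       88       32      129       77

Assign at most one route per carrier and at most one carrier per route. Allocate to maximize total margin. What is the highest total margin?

This is the linear assignment problem.
Optimal: Summit→Route 3 ($80k), Larkspur→Route 6 ($121k), Quanta→Route 7 ($114k), Juno→Route 5 ($116k), Onyx→Route 4 ($88k) — total 80+121+114+116+88 = $519k.
Column-greedy (each route in turn goes to its best remaining carrier) gives $404k, worse by 115.
Checked against all permutations: $519k is optimal.

Max total: $519k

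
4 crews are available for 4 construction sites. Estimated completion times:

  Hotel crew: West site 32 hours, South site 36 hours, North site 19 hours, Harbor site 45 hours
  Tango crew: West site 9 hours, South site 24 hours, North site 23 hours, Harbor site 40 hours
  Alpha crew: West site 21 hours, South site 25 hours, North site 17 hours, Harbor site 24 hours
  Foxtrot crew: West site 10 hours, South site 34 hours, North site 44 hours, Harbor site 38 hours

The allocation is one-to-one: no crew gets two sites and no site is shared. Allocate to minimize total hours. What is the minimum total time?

Minimum total: 77 hours

Optimal: Hotel crew→North site (19 hours), Tango crew→South site (24 hours), Alpha crew→Harbor site (24 hours), Foxtrot crew→West site (10 hours) — total 19+24+24+10 = 77 hours.
Column-greedy (each site in turn goes to its cheapest remaining crew) gives 91 hours, worse by 14.
Swapping Tango crew↔Foxtrot crew (Tango crew→West site 9 hours, Foxtrot crew→South site 34 hours) adds 9.
Every other assignment is strictly worse.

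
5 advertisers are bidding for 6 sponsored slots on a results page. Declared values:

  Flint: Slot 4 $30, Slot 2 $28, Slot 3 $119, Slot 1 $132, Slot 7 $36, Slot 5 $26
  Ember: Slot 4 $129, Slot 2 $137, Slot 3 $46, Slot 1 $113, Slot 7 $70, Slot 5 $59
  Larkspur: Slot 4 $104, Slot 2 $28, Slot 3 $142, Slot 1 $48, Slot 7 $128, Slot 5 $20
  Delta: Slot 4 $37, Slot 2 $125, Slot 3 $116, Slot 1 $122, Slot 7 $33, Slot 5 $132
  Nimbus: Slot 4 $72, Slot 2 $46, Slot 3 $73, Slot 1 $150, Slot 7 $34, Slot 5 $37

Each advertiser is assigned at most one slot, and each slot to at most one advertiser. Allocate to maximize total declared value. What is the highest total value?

Maximum total: $666

This is the linear assignment problem.
Optimal: Flint→Slot 3 ($119), Ember→Slot 2 ($137), Larkspur→Slot 7 ($128), Delta→Slot 5 ($132), Nimbus→Slot 1 ($150) — total 119+137+128+132+150 = $666.
Row-greedy (each advertiser in turn takes its best remaining slot) gives $615, worse by 51.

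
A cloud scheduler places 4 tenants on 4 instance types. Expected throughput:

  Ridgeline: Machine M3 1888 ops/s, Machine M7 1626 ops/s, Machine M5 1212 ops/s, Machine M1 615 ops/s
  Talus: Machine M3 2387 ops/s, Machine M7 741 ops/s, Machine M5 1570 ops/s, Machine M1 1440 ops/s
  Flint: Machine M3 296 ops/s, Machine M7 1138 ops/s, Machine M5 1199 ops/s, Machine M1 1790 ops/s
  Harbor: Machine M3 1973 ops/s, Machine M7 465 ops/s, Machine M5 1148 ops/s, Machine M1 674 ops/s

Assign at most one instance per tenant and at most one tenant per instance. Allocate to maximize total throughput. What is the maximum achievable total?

Maximum total: 6959 ops/s

This is the linear assignment problem.
Optimal: Ridgeline→Machine M7 (1626 ops/s), Talus→Machine M5 (1570 ops/s), Flint→Machine M1 (1790 ops/s), Harbor→Machine M3 (1973 ops/s) — total 1626+1570+1790+1973 = 6959 ops/s.
Max-entry greedy (repeatedly take the single best remaining cell) gives 6951 ops/s, worse by 8.
Checked against all permutations: 6959 ops/s is optimal.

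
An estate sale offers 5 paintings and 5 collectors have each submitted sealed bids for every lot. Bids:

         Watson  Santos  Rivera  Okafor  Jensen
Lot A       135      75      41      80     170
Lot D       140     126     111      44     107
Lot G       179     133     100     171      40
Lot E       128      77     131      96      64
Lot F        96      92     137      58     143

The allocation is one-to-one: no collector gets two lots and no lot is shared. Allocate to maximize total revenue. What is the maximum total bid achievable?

Max total: $732

Optimal: Watson→Lot E ($128), Santos→Lot D ($126), Rivera→Lot F ($137), Okafor→Lot G ($171), Jensen→Lot A ($170) — total 128+126+137+171+170 = $732.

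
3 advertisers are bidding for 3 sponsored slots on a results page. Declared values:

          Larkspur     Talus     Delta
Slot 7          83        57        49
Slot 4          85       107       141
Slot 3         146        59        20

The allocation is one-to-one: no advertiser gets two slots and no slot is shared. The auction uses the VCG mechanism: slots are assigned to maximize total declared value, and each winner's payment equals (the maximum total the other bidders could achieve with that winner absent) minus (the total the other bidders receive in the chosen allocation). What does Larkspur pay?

Larkspur pays $2.

Efficient allocation: Larkspur→Slot 3 ($146), Talus→Slot 7 ($57), Delta→Slot 4 ($141); total welfare W = $344.
Larkspur receives Slot 3 at value $146, so the others get W − 146 = $198.
Without Larkspur: best allocation of the remaining 2 bidders over all 3 slots is Talus→Slot 3 ($59), Delta→Slot 4 ($141), total $200.
VCG payment = (others' best without Larkspur) − (others' welfare with Larkspur) = 200 − 198 = $2.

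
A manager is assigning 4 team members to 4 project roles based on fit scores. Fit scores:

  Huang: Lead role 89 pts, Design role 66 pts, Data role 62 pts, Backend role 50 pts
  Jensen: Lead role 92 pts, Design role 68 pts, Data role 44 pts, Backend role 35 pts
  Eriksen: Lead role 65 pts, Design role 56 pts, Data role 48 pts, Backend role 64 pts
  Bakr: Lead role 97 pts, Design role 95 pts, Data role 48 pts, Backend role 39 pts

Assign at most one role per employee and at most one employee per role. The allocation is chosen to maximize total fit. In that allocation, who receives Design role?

Treat this as an assignment problem: match each employee to one role.
Optimal: Huang→Data role (62 pts), Jensen→Lead role (92 pts), Eriksen→Backend role (64 pts), Bakr→Design role (95 pts) — total 62+92+64+95 = 313 pts.
Row-greedy (each employee in turn takes its best remaining role) gives 269 pts, worse by 44.
Bakr's own top role is Lead role (97 pts), but forcing Bakr→Lead role and reassigning the rest optimally gives only 291 pts — worse by 22.

Bakr receives Design role.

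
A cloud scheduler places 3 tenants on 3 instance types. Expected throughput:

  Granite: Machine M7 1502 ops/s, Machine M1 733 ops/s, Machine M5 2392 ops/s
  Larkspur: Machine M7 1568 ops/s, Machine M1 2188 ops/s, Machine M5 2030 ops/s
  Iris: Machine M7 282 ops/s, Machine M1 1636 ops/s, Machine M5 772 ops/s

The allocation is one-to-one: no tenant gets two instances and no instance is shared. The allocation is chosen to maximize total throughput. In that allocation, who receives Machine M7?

Larkspur receives Machine M7.

This is a one-to-one assignment (maximum-weight bipartite matching).
Optimal: Granite→Machine M5 (2392 ops/s), Larkspur→Machine M7 (1568 ops/s), Iris→Machine M1 (1636 ops/s) — total 2392+1568+1636 = 5596 ops/s.
Row-greedy (each tenant in turn takes its best remaining instance) gives 4862 ops/s, worse by 734.
Next-best assignment: Granite→Machine M7, Larkspur→Machine M5, Iris→Machine M1 = 5168 ops/s.
Larkspur's own top instance is Machine M1 (2188 ops/s), but forcing Larkspur→Machine M1 and reassigning the rest optimally gives only 4862 ops/s — worse by 734.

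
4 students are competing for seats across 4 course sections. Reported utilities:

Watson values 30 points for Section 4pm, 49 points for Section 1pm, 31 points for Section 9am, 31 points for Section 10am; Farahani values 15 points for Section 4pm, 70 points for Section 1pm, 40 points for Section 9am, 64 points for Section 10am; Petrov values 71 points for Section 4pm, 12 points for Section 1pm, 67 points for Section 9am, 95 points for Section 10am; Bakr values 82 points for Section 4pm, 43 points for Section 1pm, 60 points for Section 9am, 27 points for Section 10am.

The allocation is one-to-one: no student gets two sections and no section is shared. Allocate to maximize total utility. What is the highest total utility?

Optimal: Watson→Section 9am (31 points), Farahani→Section 1pm (70 points), Petrov→Section 10am (95 points), Bakr→Section 4pm (82 points) — total 31+70+95+82 = 278 points.
Row-greedy (each student in turn takes its best remaining section) gives 244 points, worse by 34.
Next-best assignment: Watson→Section 1pm, Farahani→Section 9am, Petrov→Section 10am, Bakr→Section 4pm = 266 points.
Swapping Bakr↔Watson (Bakr→Section 9am 60 points, Watson→Section 4pm 30 points) loses 23.
Checked against all permutations: 278 points is optimal.

Max total: 278 points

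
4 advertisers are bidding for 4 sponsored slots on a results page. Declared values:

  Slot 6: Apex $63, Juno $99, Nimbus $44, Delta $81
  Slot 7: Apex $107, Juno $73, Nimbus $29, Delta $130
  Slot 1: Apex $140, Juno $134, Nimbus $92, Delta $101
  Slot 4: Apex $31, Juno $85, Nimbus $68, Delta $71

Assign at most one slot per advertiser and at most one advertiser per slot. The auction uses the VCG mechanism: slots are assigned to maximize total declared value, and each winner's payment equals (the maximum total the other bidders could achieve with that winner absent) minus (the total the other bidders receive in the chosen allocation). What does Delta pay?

Delta pays $2.

Efficient allocation: Apex→Slot 1 ($140), Juno→Slot 6 ($99), Nimbus→Slot 4 ($68), Delta→Slot 7 ($130); total welfare W = $437.
Delta receives Slot 7 at value $130, so the others get W − 130 = $307.
Without Delta: best allocation of the remaining 3 bidders over all 4 slots is Apex→Slot 7 ($107), Juno→Slot 1 ($134), Nimbus→Slot 4 ($68), total $309.
VCG payment = (others' best without Delta) − (others' welfare with Delta) = 309 − 307 = $2.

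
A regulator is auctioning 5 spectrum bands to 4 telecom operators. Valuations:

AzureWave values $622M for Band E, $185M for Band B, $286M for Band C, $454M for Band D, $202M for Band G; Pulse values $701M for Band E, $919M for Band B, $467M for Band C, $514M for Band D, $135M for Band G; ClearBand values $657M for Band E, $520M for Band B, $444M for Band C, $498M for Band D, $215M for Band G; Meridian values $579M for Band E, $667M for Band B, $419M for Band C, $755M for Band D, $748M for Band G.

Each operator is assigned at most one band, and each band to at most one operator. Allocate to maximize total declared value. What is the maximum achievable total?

Optimal: AzureWave→Band E ($622M), Pulse→Band B ($919M), ClearBand→Band D ($498M), Meridian→Band G ($748M) — total 622+919+498+748 = $2787M.
Column-greedy (each band in turn goes to its best remaining operator) gives $2266M, worse by 521.
Next-best assignment: AzureWave→Band D, Pulse→Band B, ClearBand→Band E, Meridian→Band G = $2778M.
Checked against all permutations: $2787M is optimal.

Maximum total: $2787M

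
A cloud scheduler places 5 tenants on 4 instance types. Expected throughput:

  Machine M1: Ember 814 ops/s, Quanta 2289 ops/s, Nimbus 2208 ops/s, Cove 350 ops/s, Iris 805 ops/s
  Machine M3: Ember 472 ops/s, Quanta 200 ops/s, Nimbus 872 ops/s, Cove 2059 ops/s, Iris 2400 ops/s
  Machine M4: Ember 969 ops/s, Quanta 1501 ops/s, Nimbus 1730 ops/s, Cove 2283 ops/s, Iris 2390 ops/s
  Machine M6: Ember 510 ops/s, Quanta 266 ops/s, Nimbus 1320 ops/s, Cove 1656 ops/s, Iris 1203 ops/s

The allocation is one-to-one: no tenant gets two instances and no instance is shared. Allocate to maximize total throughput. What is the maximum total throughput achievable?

This is a one-to-one assignment (maximum-weight bipartite matching).
Optimal: Quanta→Machine M1 (2289 ops/s), Iris→Machine M3 (2400 ops/s), Cove→Machine M4 (2283 ops/s), Nimbus→Machine M6 (1320 ops/s) — total 2289+2400+2283+1320 = 8292 ops/s.
Row-greedy (each tenant in turn takes its best remaining instance) gives 6637 ops/s, worse by 1655.
Next-best assignment: Quanta→Machine M1, Iris→Machine M3, Nimbus→Machine M4, Cove→Machine M6 = 8075 ops/s.
Swapping Quanta↔Cove (Quanta→Machine M4 1501 ops/s, Cove→Machine M1 350 ops/s) loses 2721.
Checked against all permutations: 8292 ops/s is optimal.

Max total: 8292 ops/s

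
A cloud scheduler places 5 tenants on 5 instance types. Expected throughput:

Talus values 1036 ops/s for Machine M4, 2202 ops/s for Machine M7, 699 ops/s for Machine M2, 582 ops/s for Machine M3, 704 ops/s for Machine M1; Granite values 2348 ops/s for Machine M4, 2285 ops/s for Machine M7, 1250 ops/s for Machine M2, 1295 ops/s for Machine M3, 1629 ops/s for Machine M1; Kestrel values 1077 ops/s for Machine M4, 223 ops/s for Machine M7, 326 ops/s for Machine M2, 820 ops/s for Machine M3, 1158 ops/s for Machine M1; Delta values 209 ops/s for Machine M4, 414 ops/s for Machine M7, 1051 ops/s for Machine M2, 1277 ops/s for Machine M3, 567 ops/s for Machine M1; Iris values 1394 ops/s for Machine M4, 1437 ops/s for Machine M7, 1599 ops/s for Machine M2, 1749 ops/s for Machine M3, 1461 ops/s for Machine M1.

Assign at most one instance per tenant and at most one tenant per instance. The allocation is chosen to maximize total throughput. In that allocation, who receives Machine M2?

This is the linear assignment problem.
Optimal: Talus→Machine M7 (2202 ops/s), Granite→Machine M4 (2348 ops/s), Kestrel→Machine M1 (1158 ops/s), Delta→Machine M3 (1277 ops/s), Iris→Machine M2 (1599 ops/s) — total 2202+2348+1158+1277+1599 = 8584 ops/s.
Max-entry greedy (repeatedly take the single best remaining cell) gives 8508 ops/s, worse by 76.
Swapping Kestrel↔Iris (Kestrel→Machine M2 326 ops/s, Iris→Machine M1 1461 ops/s) loses 970.
No other one-to-one assignment exceeds 8584 ops/s.
Iris's own top instance is Machine M3 (1749 ops/s), but forcing Iris→Machine M3 and reassigning the rest optimally gives only 8508 ops/s — worse by 76.

Iris receives Machine M2.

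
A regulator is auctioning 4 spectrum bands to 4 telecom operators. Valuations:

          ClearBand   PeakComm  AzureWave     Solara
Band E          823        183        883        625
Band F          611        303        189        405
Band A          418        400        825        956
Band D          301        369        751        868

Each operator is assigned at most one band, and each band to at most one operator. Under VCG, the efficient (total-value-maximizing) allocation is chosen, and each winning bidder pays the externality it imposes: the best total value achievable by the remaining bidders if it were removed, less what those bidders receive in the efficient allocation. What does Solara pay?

Solara pays $140M.

Efficient allocation: ClearBand→Band E ($823M), PeakComm→Band F ($303M), AzureWave→Band D ($751M), Solara→Band A ($956M); total welfare W = $2833M.
Solara receives Band A at value $956M, so the others get W − 956 = $1877M.
Without Solara: best allocation of the remaining 3 bidders over all 4 bands is ClearBand→Band E ($823M), PeakComm→Band D ($369M), AzureWave→Band A ($825M), total $2017M.
VCG payment = (others' best without Solara) − (others' welfare with Solara) = 2017 − 1877 = $140M.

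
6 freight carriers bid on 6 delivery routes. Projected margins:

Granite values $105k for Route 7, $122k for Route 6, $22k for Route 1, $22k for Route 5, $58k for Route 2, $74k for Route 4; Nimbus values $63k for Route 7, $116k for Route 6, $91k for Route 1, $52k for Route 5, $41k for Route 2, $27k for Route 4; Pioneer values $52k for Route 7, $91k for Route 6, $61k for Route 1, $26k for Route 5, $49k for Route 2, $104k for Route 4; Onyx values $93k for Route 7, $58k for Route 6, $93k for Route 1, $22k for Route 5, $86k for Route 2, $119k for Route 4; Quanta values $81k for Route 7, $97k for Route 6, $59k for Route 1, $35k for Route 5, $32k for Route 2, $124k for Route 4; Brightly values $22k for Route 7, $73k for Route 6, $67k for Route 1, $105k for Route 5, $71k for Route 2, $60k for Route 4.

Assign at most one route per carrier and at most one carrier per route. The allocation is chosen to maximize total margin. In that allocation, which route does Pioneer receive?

Pioneer receives Route 6.

Optimal: Granite→Route 7 ($105k), Nimbus→Route 1 ($91k), Pioneer→Route 6 ($91k), Onyx→Route 2 ($86k), Quanta→Route 4 ($124k), Brightly→Route 5 ($105k) — total 105+91+91+86+124+105 = $602k.
Column-greedy (each route in turn goes to its best remaining carrier) gives $592k, worse by 10.
Checked against all permutations: $602k is optimal.
Pioneer's own top route is Route 4 ($104k), but forcing Pioneer→Route 4 and reassigning the rest optimally gives only $589k — worse by 13.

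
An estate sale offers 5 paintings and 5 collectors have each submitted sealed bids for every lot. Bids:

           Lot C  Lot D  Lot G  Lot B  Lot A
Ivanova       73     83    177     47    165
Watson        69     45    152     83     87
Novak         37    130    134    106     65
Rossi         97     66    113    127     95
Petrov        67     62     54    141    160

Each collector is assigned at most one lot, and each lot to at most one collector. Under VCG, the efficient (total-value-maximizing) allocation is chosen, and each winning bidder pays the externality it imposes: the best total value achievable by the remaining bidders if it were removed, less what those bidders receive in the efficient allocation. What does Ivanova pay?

Ivanova pays $49.

Efficient allocation: Ivanova→Lot A ($165), Watson→Lot G ($152), Novak→Lot D ($130), Rossi→Lot C ($97), Petrov→Lot B ($141); total welfare W = $685.
Ivanova receives Lot A at value $165, so the others get W − 165 = $520.
Without Ivanova: best allocation of the remaining 4 bidders over all 5 lots is Watson→Lot G ($152), Novak→Lot D ($130), Rossi→Lot B ($127), Petrov→Lot A ($160), total $569.
VCG payment = (others' best without Ivanova) − (others' welfare with Ivanova) = 569 − 520 = $49.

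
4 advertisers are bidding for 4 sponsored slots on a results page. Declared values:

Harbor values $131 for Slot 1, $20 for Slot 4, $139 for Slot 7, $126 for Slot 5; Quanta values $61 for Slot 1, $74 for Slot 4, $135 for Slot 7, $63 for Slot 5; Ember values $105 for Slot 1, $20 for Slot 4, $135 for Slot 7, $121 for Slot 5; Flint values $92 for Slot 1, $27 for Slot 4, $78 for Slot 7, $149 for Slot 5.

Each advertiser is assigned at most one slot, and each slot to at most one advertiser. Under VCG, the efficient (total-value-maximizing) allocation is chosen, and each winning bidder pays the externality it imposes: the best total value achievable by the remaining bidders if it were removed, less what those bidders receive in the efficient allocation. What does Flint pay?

Efficient allocation: Harbor→Slot 1 ($131), Quanta→Slot 4 ($74), Ember→Slot 7 ($135), Flint→Slot 5 ($149); total welfare W = $489.
Flint receives Slot 5 at value $149, so the others get W − 149 = $340.
Without Flint: best allocation of the remaining 3 bidders over all 4 slots is Harbor→Slot 1 ($131), Quanta→Slot 7 ($135), Ember→Slot 5 ($121), total $387.
VCG payment = (others' best without Flint) − (others' welfare with Flint) = 387 − 340 = $47.

Flint pays $47.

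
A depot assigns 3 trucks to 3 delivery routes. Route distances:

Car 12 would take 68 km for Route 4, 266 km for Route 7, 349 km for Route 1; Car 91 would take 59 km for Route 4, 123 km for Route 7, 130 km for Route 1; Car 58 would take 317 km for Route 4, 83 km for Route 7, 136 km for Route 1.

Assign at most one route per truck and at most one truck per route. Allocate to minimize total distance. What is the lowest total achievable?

Optimal: Car 12→Route 4 (68 km), Car 91→Route 1 (130 km), Car 58→Route 7 (83 km) — total 68+130+83 = 281 km.
Column-greedy (each route in turn goes to its cheapest remaining truck) gives 491 km, worse by 210.

Minimum total: 281 km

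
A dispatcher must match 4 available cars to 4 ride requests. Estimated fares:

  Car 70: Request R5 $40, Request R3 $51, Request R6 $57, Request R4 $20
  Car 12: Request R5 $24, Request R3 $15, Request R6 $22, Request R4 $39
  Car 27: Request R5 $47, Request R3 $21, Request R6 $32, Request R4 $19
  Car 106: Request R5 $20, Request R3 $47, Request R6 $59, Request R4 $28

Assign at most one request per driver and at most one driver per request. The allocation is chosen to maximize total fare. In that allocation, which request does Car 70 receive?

Treat this as an assignment problem: match each driver to one request.
Optimal: Car 70→Request R3 ($51), Car 12→Request R4 ($39), Car 27→Request R5 ($47), Car 106→Request R6 ($59) — total 51+39+47+59 = $196.
Next-best assignment: Car 70→Request R6, Car 12→Request R4, Car 27→Request R5, Car 106→Request R3 = $190.
Swapping Car 106↔Car 12 (Car 106→Request R4 $28, Car 12→Request R6 $22) loses 48.
No other one-to-one assignment exceeds $196.
Car 70's own top request is Request R6 ($57), but forcing Car 70→Request R6 and reassigning the rest optimally gives only $190 — worse by 6.

Car 70 receives Request R3.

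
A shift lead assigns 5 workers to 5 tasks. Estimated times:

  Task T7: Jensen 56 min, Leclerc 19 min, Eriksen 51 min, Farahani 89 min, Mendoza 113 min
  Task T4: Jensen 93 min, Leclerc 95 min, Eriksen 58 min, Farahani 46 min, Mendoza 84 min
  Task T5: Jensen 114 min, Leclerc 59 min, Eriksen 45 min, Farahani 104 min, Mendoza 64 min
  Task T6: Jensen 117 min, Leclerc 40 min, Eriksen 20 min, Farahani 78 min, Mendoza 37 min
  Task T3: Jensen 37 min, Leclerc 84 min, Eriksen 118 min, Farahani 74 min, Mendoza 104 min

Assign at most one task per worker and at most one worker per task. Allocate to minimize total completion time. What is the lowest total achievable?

Minimum total: 184 min

This is the linear assignment problem.
Optimal: Jensen→Task T3 (37 min), Leclerc→Task T7 (19 min), Eriksen→Task T5 (45 min), Farahani→Task T4 (46 min), Mendoza→Task T6 (37 min) — total 37+19+45+46+37 = 184 min.
Next-best assignment: Jensen→Task T3, Leclerc→Task T7, Eriksen→Task T6, Farahani→Task T4, Mendoza→Task T5 = 186 min.
Swapping Leclerc↔Farahani (Leclerc→Task T4 95 min, Farahani→Task T7 89 min) adds 119.
Every other assignment is strictly worse.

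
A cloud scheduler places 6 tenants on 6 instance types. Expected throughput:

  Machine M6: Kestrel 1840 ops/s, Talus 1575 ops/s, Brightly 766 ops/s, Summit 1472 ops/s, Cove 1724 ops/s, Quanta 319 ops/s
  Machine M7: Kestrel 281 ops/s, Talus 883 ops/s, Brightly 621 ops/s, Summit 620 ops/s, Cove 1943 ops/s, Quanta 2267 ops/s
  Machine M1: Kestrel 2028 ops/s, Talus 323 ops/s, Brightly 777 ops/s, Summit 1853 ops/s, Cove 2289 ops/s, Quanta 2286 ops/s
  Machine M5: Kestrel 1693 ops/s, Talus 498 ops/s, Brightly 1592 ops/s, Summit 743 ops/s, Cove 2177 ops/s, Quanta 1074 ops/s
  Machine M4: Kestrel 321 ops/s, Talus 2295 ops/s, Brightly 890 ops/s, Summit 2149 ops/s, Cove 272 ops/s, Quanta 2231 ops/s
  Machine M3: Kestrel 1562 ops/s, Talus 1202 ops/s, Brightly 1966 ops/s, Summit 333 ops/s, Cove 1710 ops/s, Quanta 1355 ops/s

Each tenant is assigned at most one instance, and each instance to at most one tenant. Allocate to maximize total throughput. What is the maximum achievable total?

This is the linear assignment problem.
Optimal: Kestrel→Machine M6 (1840 ops/s), Talus→Machine M4 (2295 ops/s), Brightly→Machine M3 (1966 ops/s), Summit→Machine M1 (1853 ops/s), Cove→Machine M5 (2177 ops/s), Quanta→Machine M7 (2267 ops/s) — total 1840+2295+1966+1853+2177+2267 = 12398 ops/s.
Row-greedy (each tenant in turn takes its best remaining instance) gives 12205 ops/s, worse by 193.
Next-best assignment: Kestrel→Machine M1, Talus→Machine M4, Brightly→Machine M3, Summit→Machine M6, Cove→Machine M5, Quanta→Machine M7 = 12205 ops/s.
Swapping Summit↔Talus (Summit→Machine M4 2149 ops/s, Talus→Machine M1 323 ops/s) loses 1676.
No other one-to-one assignment exceeds 12398 ops/s.

Max total: 12398 ops/s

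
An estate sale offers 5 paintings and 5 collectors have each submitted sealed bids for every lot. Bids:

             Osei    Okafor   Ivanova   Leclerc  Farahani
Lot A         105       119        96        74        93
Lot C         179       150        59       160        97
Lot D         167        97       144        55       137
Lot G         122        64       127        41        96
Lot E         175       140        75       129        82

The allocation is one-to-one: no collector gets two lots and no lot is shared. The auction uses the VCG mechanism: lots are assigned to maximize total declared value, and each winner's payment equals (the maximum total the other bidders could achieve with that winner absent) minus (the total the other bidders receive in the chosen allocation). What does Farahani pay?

Farahani pays $17.

Efficient allocation: Osei→Lot E ($175), Okafor→Lot A ($119), Ivanova→Lot G ($127), Leclerc→Lot C ($160), Farahani→Lot D ($137); total welfare W = $718.
Farahani receives Lot D at value $137, so the others get W − 137 = $581.
Without Farahani: best allocation of the remaining 4 bidders over all 5 lots is Osei→Lot E ($175), Okafor→Lot A ($119), Ivanova→Lot D ($144), Leclerc→Lot C ($160), total $598.
VCG payment = (others' best without Farahani) − (others' welfare with Farahani) = 598 − 581 = $17.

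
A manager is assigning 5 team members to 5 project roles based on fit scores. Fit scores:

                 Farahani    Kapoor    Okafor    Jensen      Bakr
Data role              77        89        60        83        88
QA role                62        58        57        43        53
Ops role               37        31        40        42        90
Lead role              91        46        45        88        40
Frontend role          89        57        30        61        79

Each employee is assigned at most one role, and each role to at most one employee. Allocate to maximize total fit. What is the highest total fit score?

Max total: 413 pts

Optimal: Farahani→Frontend role (89 pts), Kapoor→Data role (89 pts), Okafor→QA role (57 pts), Jensen→Lead role (88 pts), Bakr→Ops role (90 pts) — total 89+89+57+88+90 = 413 pts.
Max-entry greedy (repeatedly take the single best remaining cell) gives 388 pts, worse by 25.
Swapping Jensen↔Okafor (Jensen→QA role 43 pts, Okafor→Lead role 45 pts) loses 57.
Checked against all permutations: 413 pts is optimal.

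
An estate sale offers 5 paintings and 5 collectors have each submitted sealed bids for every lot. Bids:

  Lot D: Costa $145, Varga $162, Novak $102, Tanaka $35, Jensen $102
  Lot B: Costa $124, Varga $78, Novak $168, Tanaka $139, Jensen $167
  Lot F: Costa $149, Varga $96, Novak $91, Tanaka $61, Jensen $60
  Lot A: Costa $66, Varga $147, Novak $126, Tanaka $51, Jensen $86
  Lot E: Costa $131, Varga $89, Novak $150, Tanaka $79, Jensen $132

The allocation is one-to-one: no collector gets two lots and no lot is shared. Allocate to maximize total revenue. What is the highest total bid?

Optimal: Costa→Lot F ($149), Varga→Lot D ($162), Novak→Lot A ($126), Tanaka→Lot B ($139), Jensen→Lot E ($132) — total 149+162+126+139+132 = $708.
Max-entry greedy (repeatedly take the single best remaining cell) gives $662, worse by 46.
Swapping Costa↔Jensen (Costa→Lot E $131, Jensen→Lot F $60) loses 90.

Max total: $708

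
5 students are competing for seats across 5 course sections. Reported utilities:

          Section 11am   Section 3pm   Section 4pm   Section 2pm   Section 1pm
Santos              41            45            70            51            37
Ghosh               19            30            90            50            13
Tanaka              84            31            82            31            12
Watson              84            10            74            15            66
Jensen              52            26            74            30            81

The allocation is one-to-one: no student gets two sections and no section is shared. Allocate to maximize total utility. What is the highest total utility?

Optimal: Santos→Section 3pm (45 points), Ghosh→Section 2pm (50 points), Tanaka→Section 4pm (82 points), Watson→Section 11am (84 points), Jensen→Section 1pm (81 points) — total 45+50+82+84+81 = 342 points.
Row-greedy (each student in turn takes its best remaining section) gives 296 points, worse by 46.

Max total: 342 points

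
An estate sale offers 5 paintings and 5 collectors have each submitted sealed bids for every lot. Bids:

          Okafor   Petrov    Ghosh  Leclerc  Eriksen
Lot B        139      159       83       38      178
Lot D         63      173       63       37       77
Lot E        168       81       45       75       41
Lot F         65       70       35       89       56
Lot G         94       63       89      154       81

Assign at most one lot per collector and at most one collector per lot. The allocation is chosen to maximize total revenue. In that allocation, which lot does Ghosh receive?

Ghosh receives Lot F.

This is the linear assignment problem.
Optimal: Okafor→Lot E ($168), Petrov→Lot D ($173), Ghosh→Lot F ($35), Leclerc→Lot G ($154), Eriksen→Lot B ($178) — total 168+173+35+154+178 = $708.
Column-greedy (each lot in turn goes to its best remaining collector) gives $697, worse by 11.
Next-best assignment: Okafor→Lot E, Petrov→Lot D, Ghosh→Lot G, Leclerc→Lot F, Eriksen→Lot B = $697.
Every other assignment is strictly worse.
Ghosh's own top lot is Lot G ($89), but forcing Ghosh→Lot G and reassigning the rest optimally gives only $697 — worse by 11.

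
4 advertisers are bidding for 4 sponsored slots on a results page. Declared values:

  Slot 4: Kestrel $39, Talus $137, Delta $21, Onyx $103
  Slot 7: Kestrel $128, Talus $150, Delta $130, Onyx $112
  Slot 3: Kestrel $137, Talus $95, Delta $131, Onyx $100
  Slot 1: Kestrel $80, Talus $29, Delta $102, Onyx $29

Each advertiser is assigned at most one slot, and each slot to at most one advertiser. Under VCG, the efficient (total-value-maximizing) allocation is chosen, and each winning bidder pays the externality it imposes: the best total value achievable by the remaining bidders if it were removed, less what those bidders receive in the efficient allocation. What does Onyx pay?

Efficient allocation: Kestrel→Slot 3 ($137), Talus→Slot 7 ($150), Delta→Slot 1 ($102), Onyx→Slot 4 ($103); total welfare W = $492.
Onyx receives Slot 4 at value $103, so the others get W − 103 = $389.
Without Onyx: best allocation of the remaining 3 bidders over all 4 slots is Kestrel→Slot 3 ($137), Talus→Slot 4 ($137), Delta→Slot 7 ($130), total $404.
VCG payment = (others' best without Onyx) − (others' welfare with Onyx) = 404 − 389 = $15.

Onyx pays $15.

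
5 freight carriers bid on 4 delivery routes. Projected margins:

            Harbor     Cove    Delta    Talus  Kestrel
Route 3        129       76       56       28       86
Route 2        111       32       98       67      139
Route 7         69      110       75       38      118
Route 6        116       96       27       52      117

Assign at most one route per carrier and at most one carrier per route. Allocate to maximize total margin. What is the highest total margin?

Optimal: Harbor→Route 3 ($129k), Delta→Route 2 ($98k), Cove→Route 7 ($110k), Kestrel→Route 6 ($117k) — total 129+98+110+117 = $454k.
Row-greedy (each carrier in turn takes its best remaining route) gives $389k, worse by 65.

Max total: $454k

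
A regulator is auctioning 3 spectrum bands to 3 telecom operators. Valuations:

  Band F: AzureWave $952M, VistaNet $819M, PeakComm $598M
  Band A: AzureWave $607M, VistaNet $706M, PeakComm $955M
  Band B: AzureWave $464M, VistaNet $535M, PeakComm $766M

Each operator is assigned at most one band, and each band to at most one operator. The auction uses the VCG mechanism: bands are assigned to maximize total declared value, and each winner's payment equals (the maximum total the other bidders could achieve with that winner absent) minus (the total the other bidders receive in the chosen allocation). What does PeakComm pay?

Efficient allocation: AzureWave→Band F ($952M), VistaNet→Band B ($535M), PeakComm→Band A ($955M); total welfare W = $2442M.
PeakComm receives Band A at value $955M, so the others get W − 955 = $1487M.
Without PeakComm: best allocation of the remaining 2 bidders over all 3 bands is AzureWave→Band F ($952M), VistaNet→Band A ($706M), total $1658M.
VCG payment = (others' best without PeakComm) − (others' welfare with PeakComm) = 1658 − 1487 = $171M.

PeakComm pays $171M.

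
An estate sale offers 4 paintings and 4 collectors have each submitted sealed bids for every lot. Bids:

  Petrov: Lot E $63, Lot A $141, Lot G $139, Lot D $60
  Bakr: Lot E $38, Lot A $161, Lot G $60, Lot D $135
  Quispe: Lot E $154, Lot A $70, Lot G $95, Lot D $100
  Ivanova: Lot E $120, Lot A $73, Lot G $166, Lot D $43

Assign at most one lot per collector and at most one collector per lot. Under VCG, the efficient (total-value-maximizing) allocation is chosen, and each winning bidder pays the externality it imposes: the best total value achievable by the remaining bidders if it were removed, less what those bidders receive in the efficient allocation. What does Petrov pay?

Efficient allocation: Petrov→Lot A ($141), Bakr→Lot D ($135), Quispe→Lot E ($154), Ivanova→Lot G ($166); total welfare W = $596.
Petrov receives Lot A at value $141, so the others get W − 141 = $455.
Without Petrov: best allocation of the remaining 3 bidders over all 4 lots is Bakr→Lot A ($161), Quispe→Lot E ($154), Ivanova→Lot G ($166), total $481.
VCG payment = (others' best without Petrov) − (others' welfare with Petrov) = 481 − 455 = $26.

Petrov pays $26.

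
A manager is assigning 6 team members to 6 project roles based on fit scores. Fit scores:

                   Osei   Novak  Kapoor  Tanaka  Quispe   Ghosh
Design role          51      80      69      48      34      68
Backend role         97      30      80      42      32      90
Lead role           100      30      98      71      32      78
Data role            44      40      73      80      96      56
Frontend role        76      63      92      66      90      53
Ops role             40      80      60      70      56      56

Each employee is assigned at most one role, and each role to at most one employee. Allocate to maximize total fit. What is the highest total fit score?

Optimal: Osei→Lead role (100 pts), Novak→Design role (80 pts), Kapoor→Frontend role (92 pts), Tanaka→Ops role (70 pts), Quispe→Data role (96 pts), Ghosh→Backend role (90 pts) — total 100+80+92+70+96+90 = 528 pts.
Column-greedy (each role in turn goes to its best remaining employee) gives 493 pts, worse by 35.
Checked against all permutations: 528 pts is optimal.

Max total: 528 pts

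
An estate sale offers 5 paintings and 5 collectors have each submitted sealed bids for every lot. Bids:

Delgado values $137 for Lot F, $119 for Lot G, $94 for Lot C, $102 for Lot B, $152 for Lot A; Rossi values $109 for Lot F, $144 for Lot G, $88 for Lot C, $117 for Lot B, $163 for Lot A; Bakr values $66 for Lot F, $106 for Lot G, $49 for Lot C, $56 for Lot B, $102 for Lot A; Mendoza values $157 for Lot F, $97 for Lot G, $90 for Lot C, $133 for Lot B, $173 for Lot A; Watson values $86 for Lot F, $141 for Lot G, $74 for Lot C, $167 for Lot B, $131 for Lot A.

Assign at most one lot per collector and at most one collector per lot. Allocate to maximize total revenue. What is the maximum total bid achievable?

Max total: $687

Optimal: Delgado→Lot C ($94), Rossi→Lot A ($163), Bakr→Lot G ($106), Mendoza→Lot F ($157), Watson→Lot B ($167) — total 94+163+106+157+167 = $687.
Max-entry greedy (repeatedly take the single best remaining cell) gives $670, worse by 17.
No other one-to-one assignment exceeds $687.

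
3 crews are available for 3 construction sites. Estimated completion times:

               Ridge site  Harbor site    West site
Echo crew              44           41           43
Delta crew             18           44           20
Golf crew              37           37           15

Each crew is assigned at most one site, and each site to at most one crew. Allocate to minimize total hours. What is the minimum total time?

Minimum total: 74 hours

Optimal: Echo crew→Harbor site (41 hours), Delta crew→Ridge site (18 hours), Golf crew→West site (15 hours) — total 41+18+15 = 74 hours.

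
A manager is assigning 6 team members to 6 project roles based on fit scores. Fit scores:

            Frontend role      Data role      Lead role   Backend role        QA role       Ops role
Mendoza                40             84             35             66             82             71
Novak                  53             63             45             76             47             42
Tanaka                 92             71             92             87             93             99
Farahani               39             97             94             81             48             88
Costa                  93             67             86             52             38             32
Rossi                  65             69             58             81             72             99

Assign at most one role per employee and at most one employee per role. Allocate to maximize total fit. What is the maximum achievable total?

Optimal: Mendoza→Data role (84 pts), Novak→Backend role (76 pts), Tanaka→QA role (93 pts), Farahani→Lead role (94 pts), Costa→Frontend role (93 pts), Rossi→Ops role (99 pts) — total 84+76+93+94+93+99 = 539 pts.
Column-greedy (each role in turn goes to its best remaining employee) gives 487 pts, worse by 52.

Max total: 539 pts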